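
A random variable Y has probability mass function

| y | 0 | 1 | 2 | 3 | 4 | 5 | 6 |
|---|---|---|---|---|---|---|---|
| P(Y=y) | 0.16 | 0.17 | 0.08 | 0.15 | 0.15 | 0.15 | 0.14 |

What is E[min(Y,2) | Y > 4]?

P(Y > 4) = 0.15 + 0.14 = 0.29.
E[min(Y,2) | Y > 4] = [2·0.15 + 2·0.14] / 0.29
 = 0.58 / 0.29
 = 2

2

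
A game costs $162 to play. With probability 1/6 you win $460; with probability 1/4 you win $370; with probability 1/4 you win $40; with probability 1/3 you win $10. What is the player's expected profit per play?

E[payout] = 460·1/6 + 370·1/4 + 40·1/4 + 10·1/3
 = 230/3 + 185/2 + 10 + 10/3
 = 365/2
Net = 365/2 - 162 = 41/2

20.5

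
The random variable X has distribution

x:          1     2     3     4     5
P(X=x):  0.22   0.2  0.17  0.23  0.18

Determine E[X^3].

E[X^3] = Σ x^3·P(X=x)
 = 1·0.22 + 8·0.2 + 27·0.17 + 64·0.23 + 125·0.18
 = 0.22 + 1.6 + 4.59 + 14.72 + 22.5
 = 43.63

43.63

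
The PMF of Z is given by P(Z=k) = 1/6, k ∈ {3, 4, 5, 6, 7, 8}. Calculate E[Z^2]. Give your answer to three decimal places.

E[Z^2] = Σ z^2·P(Z=z)
 = 9·1/6 + 16·1/6 + 25·1/6 + 36·1/6 + 49·1/6 + 64·1/6
 = 3/2 + 8/3 + 25/6 + 6 + 49/6 + 32/3
 = 199/6

33.167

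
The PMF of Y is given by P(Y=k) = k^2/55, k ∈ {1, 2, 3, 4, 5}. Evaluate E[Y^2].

17.8

E[Y^2] = Σ y^2·P(Y=y)
 = 1·1/55 + 4·4/55 + 9·9/55 + 16·16/55 + 25·5/11
 = 1/55 + 16/55 + 81/55 + 256/55 + 125/11
 = 89/5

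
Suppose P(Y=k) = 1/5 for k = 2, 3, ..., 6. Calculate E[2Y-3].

E[2Y-3] = Σ (2y-3)·P(Y=y)
 = 1·1/5 + 3·1/5 + 5·1/5 + 7·1/5 + 9·1/5
 = 1/5 + 3/5 + 1 + 7/5 + 9/5
 = 5

5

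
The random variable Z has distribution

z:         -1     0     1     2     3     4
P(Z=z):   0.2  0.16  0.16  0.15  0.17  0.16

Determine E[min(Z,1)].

0.44

E[min(Z,1)] = Σ min(z,1)·P(Z=z)
 = (-1)·0.2 + 0·0.16 + 1·0.16 + 1·0.15 + 1·0.17 + 1·0.16
 = (-0.2) + 0 + 0.16 + 0.15 + 0.17 + 0.16
 = 0.44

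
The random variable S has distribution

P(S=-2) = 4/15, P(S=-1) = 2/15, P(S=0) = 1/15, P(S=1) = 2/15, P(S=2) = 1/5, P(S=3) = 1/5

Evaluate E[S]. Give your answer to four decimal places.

0.4667

E[S] = Σ s·P(S=s)
 = (-2)·4/15 + (-1)·2/15 + 0·1/15 + 1·2/15 + 2·1/5 + 3·1/5
 = (-8/15) + (-2/15) + 0 + 2/15 + 2/5 + 3/5
 = 7/15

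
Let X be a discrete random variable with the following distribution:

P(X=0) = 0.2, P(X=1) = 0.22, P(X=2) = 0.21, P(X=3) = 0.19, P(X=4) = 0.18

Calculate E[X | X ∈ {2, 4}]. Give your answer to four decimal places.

2.9231

P(X ∈ {2, 4}) = 0.21 + 0.18 = 0.39.
E[X | X ∈ {2, 4}] = [2·0.21 + 4·0.18] / 0.39
 = 1.14 / 0.39
 = 38/13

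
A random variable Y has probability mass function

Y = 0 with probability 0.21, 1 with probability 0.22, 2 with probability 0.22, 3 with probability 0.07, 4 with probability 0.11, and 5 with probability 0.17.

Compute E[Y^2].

E[Y^2] = Σ y^2·P(Y=y)
 = 0·0.21 + 1·0.22 + 4·0.22 + 9·0.07 + 16·0.11 + 25·0.17
 = 0 + 0.22 + 0.88 + 0.63 + 1.76 + 4.25
 = 7.74

7.74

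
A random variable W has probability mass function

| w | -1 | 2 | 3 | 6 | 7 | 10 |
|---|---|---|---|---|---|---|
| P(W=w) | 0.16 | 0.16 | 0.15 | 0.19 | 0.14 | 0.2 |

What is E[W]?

E[W] = Σ w·P(W=w)
 = (-1)·0.16 + 2·0.16 + 3·0.15 + 6·0.19 + 7·0.14 + 10·0.2
 = (-0.16) + 0.32 + 0.45 + 1.14 + 0.98 + 2
 = 4.73

4.73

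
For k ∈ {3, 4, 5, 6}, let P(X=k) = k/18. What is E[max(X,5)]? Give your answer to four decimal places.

E[max(X,5)] = Σ max(x,5)·P(X=x)
 = 5·1/6 + 5·2/9 + 5·5/18 + 6·1/3
 = 5/6 + 10/9 + 25/18 + 2
 = 16/3

5.3333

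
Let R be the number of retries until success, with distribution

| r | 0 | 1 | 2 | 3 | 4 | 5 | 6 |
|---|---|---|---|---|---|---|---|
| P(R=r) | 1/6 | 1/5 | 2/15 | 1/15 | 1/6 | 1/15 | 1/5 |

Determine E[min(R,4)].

E[min(R,4)] = Σ min(r,4)·P(R=r)
 = 0·1/6 + 1·1/5 + 2·2/15 + 3·1/15 + 4·1/6 + 4·1/15 + 4·1/5
 = 0 + 1/5 + 4/15 + 1/5 + 2/3 + 4/15 + 4/5
 = 12/5

2.4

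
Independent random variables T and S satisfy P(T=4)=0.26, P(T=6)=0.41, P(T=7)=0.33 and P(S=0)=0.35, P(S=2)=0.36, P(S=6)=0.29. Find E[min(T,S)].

2.3092

E[min(T,S)] = Σ_t Σ_s min(t,s) · P(T=t)P(S=s)
 = 0·0.091 + 2·0.0936 + 4·0.0754 + 0·0.1435 + 2·0.1476 + 6·0.1189 + 0·0.1155 + 2·0.1188 + 6·0.0957
 = 0 + 0.1872 + 0.3016 + 0 + 0.2952 + 0.7134 + 0 + 0.2376 + 0.5742
 = 2.3092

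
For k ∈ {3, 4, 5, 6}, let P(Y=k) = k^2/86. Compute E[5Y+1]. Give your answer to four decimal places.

26.1163

E[5Y+1] = Σ (5y+1)·P(Y=y)
 = 16·9/86 + 21·8/43 + 26·25/86 + 31·18/43
 = 72/43 + 168/43 + 325/43 + 558/43
 = 1123/43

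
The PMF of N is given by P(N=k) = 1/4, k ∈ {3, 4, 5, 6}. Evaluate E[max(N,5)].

E[max(N,5)] = Σ max(n,5)·P(N=n)
 = 5·1/4 + 5·1/4 + 5·1/4 + 6·1/4
 = 5/4 + 5/4 + 5/4 + 3/2
 = 21/4

5.25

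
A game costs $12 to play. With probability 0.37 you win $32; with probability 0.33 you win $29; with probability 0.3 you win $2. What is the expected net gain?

10.01

E[payout] = 32·0.37 + 29·0.33 + 2·0.3
 = 11.84 + 9.57 + 0.6
 = 22.01
Net = 22.01 - 12 = 10.01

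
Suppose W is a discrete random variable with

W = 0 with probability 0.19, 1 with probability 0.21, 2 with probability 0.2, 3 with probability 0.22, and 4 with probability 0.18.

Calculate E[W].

1.99

E[W] = Σ w·P(W=w)
 = 0·0.19 + 1·0.21 + 2·0.2 + 3·0.22 + 4·0.18
 = 0 + 0.21 + 0.4 + 0.66 + 0.72
 = 1.99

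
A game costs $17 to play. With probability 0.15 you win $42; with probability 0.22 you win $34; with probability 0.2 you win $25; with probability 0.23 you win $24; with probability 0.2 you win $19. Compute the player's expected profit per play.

E[payout] = 42·0.15 + 34·0.22 + 25·0.2 + 24·0.23 + 19·0.2
 = 6.3 + 7.48 + 5 + 5.52 + 3.8
 = 28.1
Net = 28.1 - 17 = 11.1

11.1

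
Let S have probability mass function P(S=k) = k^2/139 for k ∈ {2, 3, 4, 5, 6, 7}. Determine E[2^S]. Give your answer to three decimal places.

E[2^S] = Σ 2^s·P(S=s)
 = 4·4/139 + 8·9/139 + 16·16/139 + 32·25/139 + 64·36/139 + 128·49/139
 = 16/139 + 72/139 + 256/139 + 800/139 + 2304/139 + 6272/139
 = 9720/139

69.928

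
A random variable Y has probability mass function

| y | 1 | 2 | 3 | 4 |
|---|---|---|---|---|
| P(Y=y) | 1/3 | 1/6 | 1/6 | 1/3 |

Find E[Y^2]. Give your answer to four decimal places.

7.8333

E[Y^2] = Σ y^2·P(Y=y)
 = 1·1/3 + 4·1/6 + 9·1/6 + 16·1/3
 = 1/3 + 2/3 + 3/2 + 16/3
 = 47/6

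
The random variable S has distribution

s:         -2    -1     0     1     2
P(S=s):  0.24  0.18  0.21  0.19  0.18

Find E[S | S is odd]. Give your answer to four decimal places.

P(S is odd) = 0.18 + 0.19 = 0.37.
E[S | S is odd] = [(-1)·0.18 + 1·0.19] / 0.37
 = 0.01 / 0.37
 = 1/37

0.0270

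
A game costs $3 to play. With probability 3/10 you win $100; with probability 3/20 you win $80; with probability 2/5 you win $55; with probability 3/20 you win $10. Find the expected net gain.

62.5

E[payout] = 100·3/10 + 80·3/20 + 55·2/5 + 10·3/20
 = 30 + 12 + 22 + 3/2
 = 131/2
Net = 131/2 - 3 = 125/2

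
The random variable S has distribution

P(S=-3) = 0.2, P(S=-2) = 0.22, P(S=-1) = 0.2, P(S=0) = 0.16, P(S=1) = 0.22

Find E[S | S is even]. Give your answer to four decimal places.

P(S is even) = 0.22 + 0.16 = 0.38.
E[S | S is even] = [(-2)·0.22 + 0·0.16] / 0.38
 = -0.44 / 0.38
 = -22/19

-1.1579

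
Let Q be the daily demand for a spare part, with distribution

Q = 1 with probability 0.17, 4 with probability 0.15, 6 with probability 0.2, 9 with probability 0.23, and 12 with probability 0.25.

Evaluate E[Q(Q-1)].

E[Q(Q-1)] = Σ q(q-1)·P(Q=q)
 = 0·0.17 + 12·0.15 + 30·0.2 + 72·0.23 + 132·0.25
 = 0 + 1.8 + 6 + 16.56 + 33
 = 57.36

57.36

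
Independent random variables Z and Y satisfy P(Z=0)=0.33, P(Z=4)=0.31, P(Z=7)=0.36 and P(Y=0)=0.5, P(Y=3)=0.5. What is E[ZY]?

E[ZY] = Σ_z Σ_y zy · P(Z=z)P(Y=y)
 = 0·0.165 + 0·0.165 + 0·0.155 + 12·0.155 + 0·0.18 + 21·0.18
 = 0 + 0 + 0 + 1.86 + 0 + 3.78
 = 5.64

5.64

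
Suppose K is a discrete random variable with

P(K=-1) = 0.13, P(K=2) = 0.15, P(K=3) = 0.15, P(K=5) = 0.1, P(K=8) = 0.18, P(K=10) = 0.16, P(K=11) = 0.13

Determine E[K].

5.59

E[K] = Σ k·P(K=k)
 = (-1)·0.13 + 2·0.15 + 3·0.15 + 5·0.1 + 8·0.18 + 10·0.16 + 11·0.13
 = (-0.13) + 0.3 + 0.45 + 0.5 + 1.44 + 1.6 + 1.43
 = 5.59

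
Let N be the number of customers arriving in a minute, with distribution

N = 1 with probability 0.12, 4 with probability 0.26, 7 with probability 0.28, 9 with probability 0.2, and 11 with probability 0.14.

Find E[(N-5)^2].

E[(N-5)^2] = Σ (n-5)^2·P(N=n)
 = 16·0.12 + 1·0.26 + 4·0.28 + 16·0.2 + 36·0.14
 = 1.92 + 0.26 + 1.12 + 3.2 + 5.04
 = 11.54

11.54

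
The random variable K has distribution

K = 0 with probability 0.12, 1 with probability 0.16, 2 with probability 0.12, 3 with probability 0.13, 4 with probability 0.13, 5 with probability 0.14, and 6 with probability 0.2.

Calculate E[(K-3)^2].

4.33

E[(K-3)^2] = Σ (k-3)^2·P(K=k)
 = 9·0.12 + 4·0.16 + 1·0.12 + 0·0.13 + 1·0.13 + 4·0.14 + 9·0.2
 = 1.08 + 0.64 + 0.12 + 0 + 0.13 + 0.56 + 1.8
 = 4.33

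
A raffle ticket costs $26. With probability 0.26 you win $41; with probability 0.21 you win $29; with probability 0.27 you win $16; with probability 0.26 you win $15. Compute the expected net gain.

-1.03

E[payout] = 41·0.26 + 29·0.21 + 16·0.27 + 15·0.26
 = 10.66 + 6.09 + 4.32 + 3.9
 = 24.97
Net = 24.97 - 26 = -1.03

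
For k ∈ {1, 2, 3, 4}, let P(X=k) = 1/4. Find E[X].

2.5

E[X] = Σ x·P(X=x)
 = 1·1/4 + 2·1/4 + 3·1/4 + 4·1/4
 = 1/4 + 1/2 + 3/4 + 1
 = 5/2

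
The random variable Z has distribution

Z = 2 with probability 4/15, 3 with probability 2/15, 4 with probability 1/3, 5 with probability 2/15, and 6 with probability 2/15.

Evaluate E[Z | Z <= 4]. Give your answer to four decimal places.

3.0909

P(Z <= 4) = 4/15 + 2/15 + 1/3 = 11/15.
E[Z | Z <= 4] = [2·4/15 + 3·2/15 + 4·1/3] / (11/15)
 = 34/15 / (11/15)
 = 34/11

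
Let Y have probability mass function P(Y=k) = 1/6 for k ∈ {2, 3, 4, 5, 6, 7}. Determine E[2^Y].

42

E[2^Y] = Σ 2^y·P(Y=y)
 = 4·1/6 + 8·1/6 + 16·1/6 + 32·1/6 + 64·1/6 + 128·1/6
 = 2/3 + 4/3 + 8/3 + 16/3 + 32/3 + 64/3
 = 42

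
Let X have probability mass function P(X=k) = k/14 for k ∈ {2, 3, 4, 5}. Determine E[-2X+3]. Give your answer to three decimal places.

-4.714

E[-2X+3] = Σ (-2x+3)·P(X=x)
 = (-1)·1/7 + (-3)·3/14 + (-5)·2/7 + (-7)·5/14
 = (-1/7) + (-9/14) + (-10/7) + (-5/2)
 = -33/7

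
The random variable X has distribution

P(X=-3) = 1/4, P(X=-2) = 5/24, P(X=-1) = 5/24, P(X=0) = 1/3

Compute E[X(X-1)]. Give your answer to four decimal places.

E[X(X-1)] = Σ x(x-1)·P(X=x)
 = 12·1/4 + 6·5/24 + 2·5/24 + 0·1/3
 = 3 + 5/4 + 5/12 + 0
 = 14/3

4.6667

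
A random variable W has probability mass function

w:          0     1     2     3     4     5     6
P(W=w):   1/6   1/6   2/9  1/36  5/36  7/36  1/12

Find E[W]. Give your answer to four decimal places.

E[W] = Σ w·P(W=w)
 = 0·1/6 + 1·1/6 + 2·2/9 + 3·1/36 + 4·5/36 + 5·7/36 + 6·1/12
 = 0 + 1/6 + 4/9 + 1/12 + 5/9 + 35/36 + 1/2
 = 49/18

2.7222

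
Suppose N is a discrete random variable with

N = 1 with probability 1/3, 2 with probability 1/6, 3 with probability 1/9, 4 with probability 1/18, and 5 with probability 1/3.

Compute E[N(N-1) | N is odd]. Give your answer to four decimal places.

9.4286

P(N is odd) = 1/3 + 1/9 + 1/3 = 7/9.
E[N(N-1) | N is odd] = [0·1/3 + 6·1/9 + 20·1/3] / (7/9)
 = 22/3 / (7/9)
 = 66/7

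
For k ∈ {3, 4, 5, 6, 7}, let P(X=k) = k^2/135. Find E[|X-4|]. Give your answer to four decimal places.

1.8741

E[|X-4|] = Σ |x-4|·P(X=x)
 = 1·1/15 + 0·16/135 + 1·5/27 + 2·4/15 + 3·49/135
 = 1/15 + 0 + 5/27 + 8/15 + 49/45
 = 253/135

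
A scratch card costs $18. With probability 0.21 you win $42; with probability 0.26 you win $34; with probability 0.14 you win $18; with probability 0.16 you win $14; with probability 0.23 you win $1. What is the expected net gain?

4.65

E[payout] = 42·0.21 + 34·0.26 + 18·0.14 + 14·0.16 + 1·0.23
 = 8.82 + 8.84 + 2.52 + 2.24 + 0.23
 = 22.65
Net = 22.65 - 18 = 4.65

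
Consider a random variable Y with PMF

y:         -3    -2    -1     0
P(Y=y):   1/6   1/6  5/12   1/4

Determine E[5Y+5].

-1.25

E[5Y+5] = Σ (5y+5)·P(Y=y)
 = (-10)·1/6 + (-5)·1/6 + 0·5/12 + 5·1/4
 = (-5/3) + (-5/6) + 0 + 5/4
 = -5/4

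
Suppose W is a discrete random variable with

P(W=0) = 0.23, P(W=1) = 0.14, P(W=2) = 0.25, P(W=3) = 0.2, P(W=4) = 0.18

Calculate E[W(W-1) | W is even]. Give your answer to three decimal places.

4.030

P(W is even) = 0.23 + 0.25 + 0.18 = 0.66.
E[W(W-1) | W is even] = [0·0.23 + 2·0.25 + 12·0.18] / 0.66
 = 2.66 / 0.66
 = 133/33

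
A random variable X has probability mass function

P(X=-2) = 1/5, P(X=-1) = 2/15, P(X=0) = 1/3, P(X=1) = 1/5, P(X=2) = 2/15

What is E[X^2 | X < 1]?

P(X < 1) = 1/5 + 2/15 + 1/3 = 2/3.
E[X^2 | X < 1] = [4·1/5 + 1·2/15 + 0·1/3] / (2/3)
 = 14/15 / (2/3)
 = 7/5

1.4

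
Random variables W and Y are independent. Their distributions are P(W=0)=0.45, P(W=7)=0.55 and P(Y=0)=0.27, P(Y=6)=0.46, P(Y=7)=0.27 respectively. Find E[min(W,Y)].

2.5575

E[min(W,Y)] = Σ_w Σ_y min(w,y) · P(W=w)P(Y=y)
 = 0·0.1215 + 0·0.207 + 0·0.1215 + 0·0.1485 + 6·0.253 + 7·0.1485
 = 0 + 0 + 0 + 0 + 1.518 + 1.0395
 = 2.5575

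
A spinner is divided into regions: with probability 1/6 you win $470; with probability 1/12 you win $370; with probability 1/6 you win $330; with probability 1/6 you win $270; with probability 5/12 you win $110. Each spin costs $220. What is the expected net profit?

35

E[payout] = 470·1/6 + 370·1/12 + 330·1/6 + 270·1/6 + 110·5/12
 = 235/3 + 185/6 + 55 + 45 + 275/6
 = 255
Net = 255 - 220 = 35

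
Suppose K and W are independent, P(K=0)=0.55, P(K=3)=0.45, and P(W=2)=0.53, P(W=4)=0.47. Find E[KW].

E[KW] = Σ_k Σ_w kw · P(K=k)P(W=w)
 = 0·0.2915 + 0·0.2585 + 6·0.2385 + 12·0.2115
 = 0 + 0 + 1.431 + 2.538
 = 3.969

3.969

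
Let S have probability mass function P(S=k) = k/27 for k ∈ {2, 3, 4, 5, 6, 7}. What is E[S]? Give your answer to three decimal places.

5.148

E[S] = Σ s·P(S=s)
 = 2·2/27 + 3·1/9 + 4·4/27 + 5·5/27 + 6·2/9 + 7·7/27
 = 4/27 + 1/3 + 16/27 + 25/27 + 4/3 + 49/27
 = 139/27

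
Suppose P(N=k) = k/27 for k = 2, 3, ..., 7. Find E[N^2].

E[N^2] = Σ n^2·P(N=n)
 = 4·2/27 + 9·1/9 + 16·4/27 + 25·5/27 + 36·2/9 + 49·7/27
 = 8/27 + 1 + 64/27 + 125/27 + 8 + 343/27
 = 29

29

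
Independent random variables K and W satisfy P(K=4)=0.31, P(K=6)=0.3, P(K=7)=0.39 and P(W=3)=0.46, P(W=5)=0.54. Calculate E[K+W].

9.85

E[K+W] = Σ_k Σ_w (k+w) · P(K=k)P(W=w)
 = 7·0.1426 + 9·0.1674 + 9·0.138 + 11·0.162 + 10·0.1794 + 12·0.2106
 = 0.9982 + 1.5066 + 1.242 + 1.782 + 1.794 + 2.5272
 = 9.85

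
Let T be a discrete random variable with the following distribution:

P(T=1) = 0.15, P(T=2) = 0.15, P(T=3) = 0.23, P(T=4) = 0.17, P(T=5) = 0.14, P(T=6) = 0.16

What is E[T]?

3.48

E[T] = Σ t·P(T=t)
 = 1·0.15 + 2·0.15 + 3·0.23 + 4·0.17 + 5·0.14 + 6·0.16
 = 0.15 + 0.3 + 0.69 + 0.68 + 0.7 + 0.96
 = 3.48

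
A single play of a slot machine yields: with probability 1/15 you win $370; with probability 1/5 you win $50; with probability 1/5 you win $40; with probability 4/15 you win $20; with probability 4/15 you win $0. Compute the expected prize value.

E[payout] = 370·1/15 + 50·1/5 + 40·1/5 + 20·4/15 + 0·4/15
 = 74/3 + 10 + 8 + 16/3 + 0
 = 48

48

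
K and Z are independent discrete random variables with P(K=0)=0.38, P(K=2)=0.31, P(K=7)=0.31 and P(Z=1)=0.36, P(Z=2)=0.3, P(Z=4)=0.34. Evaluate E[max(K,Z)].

E[max(K,Z)] = Σ_k Σ_z max(k,z) · P(K=k)P(Z=z)
 = 1·0.1368 + 2·0.114 + 4·0.1292 + 2·0.1116 + 2·0.093 + 4·0.1054 + 7·0.1116 + 7·0.093 + 7·0.1054
 = 0.1368 + 0.228 + 0.5168 + 0.2232 + 0.186 + 0.4216 + 0.7812 + 0.651 + 0.7378
 = 3.8824

3.8824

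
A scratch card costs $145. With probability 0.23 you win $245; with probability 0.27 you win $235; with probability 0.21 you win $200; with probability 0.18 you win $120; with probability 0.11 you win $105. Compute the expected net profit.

49.95

E[payout] = 245·0.23 + 235·0.27 + 200·0.21 + 120·0.18 + 105·0.11
 = 56.35 + 63.45 + 42 + 21.6 + 11.55
 = 194.95
Net = 194.95 - 145 = 49.95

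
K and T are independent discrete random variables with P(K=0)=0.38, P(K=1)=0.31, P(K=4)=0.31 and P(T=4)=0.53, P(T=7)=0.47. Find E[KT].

E[KT] = Σ_k Σ_t kt · P(K=k)P(T=t)
 = 0·0.2014 + 0·0.1786 + 4·0.1643 + 7·0.1457 + 16·0.1643 + 28·0.1457
 = 0 + 0 + 0.6572 + 1.0199 + 2.6288 + 4.0796
 = 8.3855

8.3855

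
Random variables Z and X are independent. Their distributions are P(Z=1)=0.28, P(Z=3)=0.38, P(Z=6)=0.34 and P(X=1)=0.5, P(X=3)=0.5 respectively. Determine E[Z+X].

E[Z+X] = Σ_z Σ_x (z+x) · P(Z=z)P(X=x)
 = 2·0.14 + 4·0.14 + 4·0.19 + 6·0.19 + 7·0.17 + 9·0.17
 = 0.28 + 0.56 + 0.76 + 1.14 + 1.19 + 1.53
 = 5.46

5.46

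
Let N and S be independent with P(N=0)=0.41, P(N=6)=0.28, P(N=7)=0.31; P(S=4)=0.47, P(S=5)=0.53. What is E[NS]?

E[NS] = Σ_n Σ_s ns · P(N=n)P(S=s)
 = 0·0.1927 + 0·0.2173 + 24·0.1316 + 30·0.1484 + 28·0.1457 + 35·0.1643
 = 0 + 0 + 3.1584 + 4.452 + 4.0796 + 5.7505
 = 17.4405

17.4405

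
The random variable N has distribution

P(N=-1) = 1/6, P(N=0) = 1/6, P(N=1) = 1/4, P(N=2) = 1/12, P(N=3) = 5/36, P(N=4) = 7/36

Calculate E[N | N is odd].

P(N is odd) = 1/6 + 1/4 + 5/36 = 5/9.
E[N | N is odd] = [(-1)·1/6 + 1·1/4 + 3·5/36] / (5/9)
 = 1/2 / (5/9)
 = 9/10

0.9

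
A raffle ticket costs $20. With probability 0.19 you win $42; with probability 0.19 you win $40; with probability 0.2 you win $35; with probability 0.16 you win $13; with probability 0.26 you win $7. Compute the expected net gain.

6.48

E[payout] = 42·0.19 + 40·0.19 + 35·0.2 + 13·0.16 + 7·0.26
 = 7.98 + 7.6 + 7 + 2.08 + 1.82
 = 26.48
Net = 26.48 - 20 = 6.48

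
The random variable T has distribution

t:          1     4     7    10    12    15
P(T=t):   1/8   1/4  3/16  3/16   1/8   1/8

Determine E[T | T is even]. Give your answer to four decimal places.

7.7778

P(T is even) = 1/4 + 3/16 + 1/8 = 9/16.
E[T | T is even] = [4·1/4 + 10·3/16 + 12·1/8] / (9/16)
 = 35/8 / (9/16)
 = 70/9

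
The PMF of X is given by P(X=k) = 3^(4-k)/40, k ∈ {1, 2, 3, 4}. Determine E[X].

E[X] = Σ x·P(X=x)
 = 1·27/40 + 2·9/40 + 3·3/40 + 4·1/40
 = 27/40 + 9/20 + 9/40 + 1/10
 = 29/20

1.45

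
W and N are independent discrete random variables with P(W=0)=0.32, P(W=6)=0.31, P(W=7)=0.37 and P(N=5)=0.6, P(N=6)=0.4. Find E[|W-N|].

2.506

E[|W-N|] = Σ_w Σ_n |w-n| · P(W=w)P(N=n)
 = 5·0.192 + 6·0.128 + 1·0.186 + 0·0.124 + 2·0.222 + 1·0.148
 = 0.96 + 0.768 + 0.186 + 0 + 0.444 + 0.148
 = 2.506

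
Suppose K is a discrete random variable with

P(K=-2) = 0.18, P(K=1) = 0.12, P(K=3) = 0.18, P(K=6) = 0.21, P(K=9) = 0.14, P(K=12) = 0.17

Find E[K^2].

E[K^2] = Σ k^2·P(K=k)
 = 4·0.18 + 1·0.12 + 9·0.18 + 36·0.21 + 81·0.14 + 144·0.17
 = 0.72 + 0.12 + 1.62 + 7.56 + 11.34 + 24.48
 = 45.84

45.84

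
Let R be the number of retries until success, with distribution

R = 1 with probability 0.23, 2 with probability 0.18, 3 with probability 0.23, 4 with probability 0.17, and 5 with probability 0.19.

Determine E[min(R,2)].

1.77

E[min(R,2)] = Σ min(r,2)·P(R=r)
 = 1·0.23 + 2·0.18 + 2·0.23 + 2·0.17 + 2·0.19
 = 0.23 + 0.36 + 0.46 + 0.34 + 0.38
 = 1.77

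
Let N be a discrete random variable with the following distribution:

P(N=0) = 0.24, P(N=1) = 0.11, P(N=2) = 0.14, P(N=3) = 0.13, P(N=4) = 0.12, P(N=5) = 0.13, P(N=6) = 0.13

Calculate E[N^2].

11.69

E[N^2] = Σ n^2·P(N=n)
 = 0·0.24 + 1·0.11 + 4·0.14 + 9·0.13 + 16·0.12 + 25·0.13 + 36·0.13
 = 0 + 0.11 + 0.56 + 1.17 + 1.92 + 3.25 + 4.68
 = 11.69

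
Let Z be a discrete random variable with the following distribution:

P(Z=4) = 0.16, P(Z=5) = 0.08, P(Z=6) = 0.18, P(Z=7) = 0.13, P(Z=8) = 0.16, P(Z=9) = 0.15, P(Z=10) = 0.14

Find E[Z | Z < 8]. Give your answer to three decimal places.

P(Z < 8) = 0.16 + 0.08 + 0.18 + 0.13 = 0.55.
E[Z | Z < 8] = [4·0.16 + 5·0.08 + 6·0.18 + 7·0.13] / 0.55
 = 3.03 / 0.55
 = 303/55

5.509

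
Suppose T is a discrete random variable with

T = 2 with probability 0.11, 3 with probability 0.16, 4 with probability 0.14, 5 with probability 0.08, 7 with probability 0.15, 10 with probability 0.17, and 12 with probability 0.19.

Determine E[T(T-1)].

51.14

E[T(T-1)] = Σ t(t-1)·P(T=t)
 = 2·0.11 + 6·0.16 + 12·0.14 + 20·0.08 + 42·0.15 + 90·0.17 + 132·0.19
 = 0.22 + 0.96 + 1.68 + 1.6 + 6.3 + 15.3 + 25.08
 = 51.14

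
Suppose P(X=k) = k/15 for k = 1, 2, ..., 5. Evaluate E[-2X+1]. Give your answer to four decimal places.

-6.3333

E[-2X+1] = Σ (-2x+1)·P(X=x)
 = (-1)·1/15 + (-3)·2/15 + (-5)·1/5 + (-7)·4/15 + (-9)·1/3
 = (-1/15) + (-2/5) + (-1) + (-28/15) + (-3)
 = -19/3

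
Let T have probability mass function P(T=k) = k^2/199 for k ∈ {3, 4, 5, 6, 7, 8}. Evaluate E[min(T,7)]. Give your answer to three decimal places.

E[min(T,7)] = Σ min(t,7)·P(T=t)
 = 3·9/199 + 4·16/199 + 5·25/199 + 6·36/199 + 7·49/199 + 7·64/199
 = 27/199 + 64/199 + 125/199 + 216/199 + 343/199 + 448/199
 = 1223/199

6.146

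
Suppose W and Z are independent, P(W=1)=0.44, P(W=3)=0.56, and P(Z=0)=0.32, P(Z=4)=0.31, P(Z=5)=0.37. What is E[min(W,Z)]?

E[min(W,Z)] = Σ_w Σ_z min(w,z) · P(W=w)P(Z=z)
 = 0·0.1408 + 1·0.1364 + 1·0.1628 + 0·0.1792 + 3·0.1736 + 3·0.2072
 = 0 + 0.1364 + 0.1628 + 0 + 0.5208 + 0.6216
 = 1.4416

1.4416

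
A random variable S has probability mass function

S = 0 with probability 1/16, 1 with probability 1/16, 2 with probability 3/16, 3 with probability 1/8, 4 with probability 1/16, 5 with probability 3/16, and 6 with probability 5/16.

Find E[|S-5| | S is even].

2

P(S is even) = 1/16 + 3/16 + 1/16 + 5/16 = 5/8.
E[|S-5| | S is even] = [5·1/16 + 3·3/16 + 1·1/16 + 1·5/16] / (5/8)
 = 5/4 / (5/8)
 = 2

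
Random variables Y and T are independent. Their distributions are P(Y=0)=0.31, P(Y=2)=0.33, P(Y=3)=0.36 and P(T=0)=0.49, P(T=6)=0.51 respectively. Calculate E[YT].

E[YT] = Σ_y Σ_t yt · P(Y=y)P(T=t)
 = 0·0.1519 + 0·0.1581 + 0·0.1617 + 12·0.1683 + 0·0.1764 + 18·0.1836
 = 0 + 0 + 0 + 2.0196 + 0 + 3.3048
 = 5.3244

5.3244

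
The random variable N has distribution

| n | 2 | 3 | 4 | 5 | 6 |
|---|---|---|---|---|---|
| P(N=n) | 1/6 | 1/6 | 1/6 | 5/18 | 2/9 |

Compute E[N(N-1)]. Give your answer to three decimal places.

E[N(N-1)] = Σ n(n-1)·P(N=n)
 = 2·1/6 + 6·1/6 + 12·1/6 + 20·5/18 + 30·2/9
 = 1/3 + 1 + 2 + 50/9 + 20/3
 = 140/9

15.556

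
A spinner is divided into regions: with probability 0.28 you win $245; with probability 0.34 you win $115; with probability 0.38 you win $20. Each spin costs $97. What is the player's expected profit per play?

E[payout] = 245·0.28 + 115·0.34 + 20·0.38
 = 68.6 + 39.1 + 7.6
 = 115.3
Net = 115.3 - 97 = 18.3

18.3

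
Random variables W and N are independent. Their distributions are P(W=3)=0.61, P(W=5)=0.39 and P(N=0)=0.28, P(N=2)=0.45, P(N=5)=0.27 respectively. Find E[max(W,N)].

E[max(W,N)] = Σ_w Σ_n max(w,n) · P(W=w)P(N=n)
 = 3·0.1708 + 3·0.2745 + 5·0.1647 + 5·0.1092 + 5·0.1755 + 5·0.1053
 = 0.5124 + 0.8235 + 0.8235 + 0.546 + 0.8775 + 0.5265
 = 4.1094

4.1094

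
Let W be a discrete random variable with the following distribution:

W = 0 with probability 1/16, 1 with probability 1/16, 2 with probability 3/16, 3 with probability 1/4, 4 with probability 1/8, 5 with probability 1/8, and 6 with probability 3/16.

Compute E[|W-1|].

2.5625

E[|W-1|] = Σ |w-1|·P(W=w)
 = 1·1/16 + 0·1/16 + 1·3/16 + 2·1/4 + 3·1/8 + 4·1/8 + 5·3/16
 = 1/16 + 0 + 3/16 + 1/2 + 3/8 + 1/2 + 15/16
 = 41/16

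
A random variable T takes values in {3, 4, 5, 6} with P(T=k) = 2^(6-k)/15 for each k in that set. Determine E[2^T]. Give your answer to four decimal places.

17.0667

E[2^T] = Σ 2^t·P(T=t)
 = 8·8/15 + 16·4/15 + 32·2/15 + 64·1/15
 = 64/15 + 64/15 + 64/15 + 64/15
 = 256/15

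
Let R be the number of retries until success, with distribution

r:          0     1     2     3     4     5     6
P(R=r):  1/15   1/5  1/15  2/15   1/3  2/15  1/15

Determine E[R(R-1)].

9.6

E[R(R-1)] = Σ r(r-1)·P(R=r)
 = 0·1/15 + 0·1/5 + 2·1/15 + 6·2/15 + 12·1/3 + 20·2/15 + 30·1/15
 = 0 + 0 + 2/15 + 4/5 + 4 + 8/3 + 2
 = 48/5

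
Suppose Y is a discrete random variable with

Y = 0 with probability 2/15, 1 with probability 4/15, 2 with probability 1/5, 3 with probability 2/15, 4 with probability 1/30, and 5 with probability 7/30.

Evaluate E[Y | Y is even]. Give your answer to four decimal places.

1.4545

P(Y is even) = 2/15 + 1/5 + 1/30 = 11/30.
E[Y | Y is even] = [0·2/15 + 2·1/5 + 4·1/30] / (11/30)
 = 8/15 / (11/30)
 = 16/11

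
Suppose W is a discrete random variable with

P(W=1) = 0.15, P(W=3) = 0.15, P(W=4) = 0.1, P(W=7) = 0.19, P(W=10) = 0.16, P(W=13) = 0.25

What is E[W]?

7.18

E[W] = Σ w·P(W=w)
 = 1·0.15 + 3·0.15 + 4·0.1 + 7·0.19 + 10·0.16 + 13·0.25
 = 0.15 + 0.45 + 0.4 + 1.33 + 1.6 + 3.25
 = 7.18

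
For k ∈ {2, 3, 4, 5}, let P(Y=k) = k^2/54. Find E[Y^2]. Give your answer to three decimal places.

18.111

E[Y^2] = Σ y^2·P(Y=y)
 = 4·2/27 + 9·1/6 + 16·8/27 + 25·25/54
 = 8/27 + 3/2 + 128/27 + 625/54
 = 163/9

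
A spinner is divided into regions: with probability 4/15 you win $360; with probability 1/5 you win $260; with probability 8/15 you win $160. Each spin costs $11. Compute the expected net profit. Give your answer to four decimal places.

E[payout] = 360·4/15 + 260·1/5 + 160·8/15
 = 96 + 52 + 256/3
 = 700/3
Net = 700/3 - 11 = 667/3

222.3333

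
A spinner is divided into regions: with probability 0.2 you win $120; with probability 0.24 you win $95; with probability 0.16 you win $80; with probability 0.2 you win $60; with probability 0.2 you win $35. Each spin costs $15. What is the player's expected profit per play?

E[payout] = 120·0.2 + 95·0.24 + 80·0.16 + 60·0.2 + 35·0.2
 = 24 + 22.8 + 12.8 + 12 + 7
 = 78.6
Net = 78.6 - 15 = 63.6

63.6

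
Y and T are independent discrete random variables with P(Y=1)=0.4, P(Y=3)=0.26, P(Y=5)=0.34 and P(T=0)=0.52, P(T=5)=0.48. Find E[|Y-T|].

2.5152

E[|Y-T|] = Σ_y Σ_t |y-t| · P(Y=y)P(T=t)
 = 1·0.208 + 4·0.192 + 3·0.1352 + 2·0.1248 + 5·0.1768 + 0·0.1632
 = 0.208 + 0.768 + 0.4056 + 0.2496 + 0.884 + 0
 = 2.5152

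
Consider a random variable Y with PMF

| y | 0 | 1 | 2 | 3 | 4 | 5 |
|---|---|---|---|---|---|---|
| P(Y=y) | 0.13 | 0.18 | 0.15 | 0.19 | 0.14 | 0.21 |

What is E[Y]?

2.66

E[Y] = Σ y·P(Y=y)
 = 0·0.13 + 1·0.18 + 2·0.15 + 3·0.19 + 4·0.14 + 5·0.21
 = 0 + 0.18 + 0.3 + 0.57 + 0.56 + 1.05
 = 2.66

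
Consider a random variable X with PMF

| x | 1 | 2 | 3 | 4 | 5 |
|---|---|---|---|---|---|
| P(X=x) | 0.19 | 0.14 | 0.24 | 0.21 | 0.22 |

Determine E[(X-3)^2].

E[(X-3)^2] = Σ (x-3)^2·P(X=x)
 = 4·0.19 + 1·0.14 + 0·0.24 + 1·0.21 + 4·0.22
 = 0.76 + 0.14 + 0 + 0.21 + 0.88
 = 1.99

1.99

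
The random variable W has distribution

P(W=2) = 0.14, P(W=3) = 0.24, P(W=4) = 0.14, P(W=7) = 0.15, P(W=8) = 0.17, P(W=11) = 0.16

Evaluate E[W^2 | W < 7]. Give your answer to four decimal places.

P(W < 7) = 0.14 + 0.24 + 0.14 = 0.52.
E[W^2 | W < 7] = [4·0.14 + 9·0.24 + 16·0.14] / 0.52
 = 4.96 / 0.52
 = 124/13

9.5385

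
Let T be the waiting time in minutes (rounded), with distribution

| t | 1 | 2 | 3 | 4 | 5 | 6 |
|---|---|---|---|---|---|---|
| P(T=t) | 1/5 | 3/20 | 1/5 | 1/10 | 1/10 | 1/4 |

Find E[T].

3.5

E[T] = Σ t·P(T=t)
 = 1·1/5 + 2·3/20 + 3·1/5 + 4·1/10 + 5·1/10 + 6·1/4
 = 1/5 + 3/10 + 3/5 + 2/5 + 1/2 + 3/2
 = 7/2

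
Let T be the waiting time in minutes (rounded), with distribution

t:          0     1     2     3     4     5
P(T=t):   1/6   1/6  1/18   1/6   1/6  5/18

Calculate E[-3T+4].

E[-3T+4] = Σ (-3t+4)·P(T=t)
 = 4·1/6 + 1·1/6 + (-2)·1/18 + (-5)·1/6 + (-8)·1/6 + (-11)·5/18
 = 2/3 + 1/6 + (-1/9) + (-5/6) + (-4/3) + (-55/18)
 = -9/2

-4.5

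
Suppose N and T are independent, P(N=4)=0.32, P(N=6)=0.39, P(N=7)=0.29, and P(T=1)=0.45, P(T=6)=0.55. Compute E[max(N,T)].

E[max(N,T)] = Σ_n Σ_t max(n,t) · P(N=n)P(T=t)
 = 4·0.144 + 6·0.176 + 6·0.1755 + 6·0.2145 + 7·0.1305 + 7·0.1595
 = 0.576 + 1.056 + 1.053 + 1.287 + 0.9135 + 1.1165
 = 6.002

6.002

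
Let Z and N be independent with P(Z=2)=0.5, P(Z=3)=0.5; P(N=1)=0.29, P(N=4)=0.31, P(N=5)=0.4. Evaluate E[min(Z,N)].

E[min(Z,N)] = Σ_z Σ_n min(z,n) · P(Z=z)P(N=n)
 = 1·0.145 + 2·0.155 + 2·0.2 + 1·0.145 + 3·0.155 + 3·0.2
 = 0.145 + 0.31 + 0.4 + 0.145 + 0.465 + 0.6
 = 2.065

2.065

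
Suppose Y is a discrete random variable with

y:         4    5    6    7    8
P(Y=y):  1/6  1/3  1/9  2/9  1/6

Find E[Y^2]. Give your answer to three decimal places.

E[Y^2] = Σ y^2·P(Y=y)
 = 16·1/6 + 25·1/3 + 36·1/9 + 49·2/9 + 64·1/6
 = 8/3 + 25/3 + 4 + 98/9 + 32/3
 = 329/9

36.556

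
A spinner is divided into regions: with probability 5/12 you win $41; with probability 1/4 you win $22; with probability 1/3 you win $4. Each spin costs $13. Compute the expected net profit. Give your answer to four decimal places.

10.9167

E[payout] = 41·5/12 + 22·1/4 + 4·1/3
 = 205/12 + 11/2 + 4/3
 = 287/12
Net = 287/12 - 13 = 131/12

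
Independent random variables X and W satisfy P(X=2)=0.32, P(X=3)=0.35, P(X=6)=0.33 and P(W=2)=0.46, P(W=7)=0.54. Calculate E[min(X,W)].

2.9018

E[min(X,W)] = Σ_x Σ_w min(x,w) · P(X=x)P(W=w)
 = 2·0.1472 + 2·0.1728 + 2·0.161 + 3·0.189 + 2·0.1518 + 6·0.1782
 = 0.2944 + 0.3456 + 0.322 + 0.567 + 0.3036 + 1.0692
 = 2.9018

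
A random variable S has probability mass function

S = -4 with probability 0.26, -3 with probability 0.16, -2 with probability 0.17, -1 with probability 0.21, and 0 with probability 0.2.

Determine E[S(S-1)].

8.56

E[S(S-1)] = Σ s(s-1)·P(S=s)
 = 20·0.26 + 12·0.16 + 6·0.17 + 2·0.21 + 0·0.2
 = 5.2 + 1.92 + 1.02 + 0.42 + 0
 = 8.56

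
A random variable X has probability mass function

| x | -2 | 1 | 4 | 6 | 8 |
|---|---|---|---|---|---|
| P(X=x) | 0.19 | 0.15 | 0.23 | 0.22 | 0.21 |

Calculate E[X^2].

25.95

E[X^2] = Σ x^2·P(X=x)
 = 4·0.19 + 1·0.15 + 16·0.23 + 36·0.22 + 64·0.21
 = 0.76 + 0.15 + 3.68 + 7.92 + 13.44
 = 25.95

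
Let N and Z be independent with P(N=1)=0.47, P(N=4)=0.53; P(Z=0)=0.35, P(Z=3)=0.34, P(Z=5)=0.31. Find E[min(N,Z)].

1.5033

E[min(N,Z)] = Σ_n Σ_z min(n,z) · P(N=n)P(Z=z)
 = 0·0.1645 + 1·0.1598 + 1·0.1457 + 0·0.1855 + 3·0.1802 + 4·0.1643
 = 0 + 0.1598 + 0.1457 + 0 + 0.5406 + 0.6572
 = 1.5033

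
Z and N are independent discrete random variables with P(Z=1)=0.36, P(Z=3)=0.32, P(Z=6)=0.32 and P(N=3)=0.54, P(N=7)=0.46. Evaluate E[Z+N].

E[Z+N] = Σ_z Σ_n (z+n) · P(Z=z)P(N=n)
 = 4·0.1944 + 8·0.1656 + 6·0.1728 + 10·0.1472 + 9·0.1728 + 13·0.1472
 = 0.7776 + 1.3248 + 1.0368 + 1.472 + 1.5552 + 1.9136
 = 8.08

8.08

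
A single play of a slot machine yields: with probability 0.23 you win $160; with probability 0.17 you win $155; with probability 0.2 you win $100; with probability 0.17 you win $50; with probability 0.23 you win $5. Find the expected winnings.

92.8

E[payout] = 160·0.23 + 155·0.17 + 100·0.2 + 50·0.17 + 5·0.23
 = 36.8 + 26.35 + 20 + 8.5 + 1.15
 = 92.8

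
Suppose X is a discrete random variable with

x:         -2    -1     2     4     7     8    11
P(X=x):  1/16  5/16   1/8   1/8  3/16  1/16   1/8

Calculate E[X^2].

E[X^2] = Σ x^2·P(X=x)
 = 4·1/16 + 1·5/16 + 4·1/8 + 16·1/8 + 49·3/16 + 64·1/16 + 121·1/8
 = 1/4 + 5/16 + 1/2 + 2 + 147/16 + 4 + 121/8
 = 251/8

31.375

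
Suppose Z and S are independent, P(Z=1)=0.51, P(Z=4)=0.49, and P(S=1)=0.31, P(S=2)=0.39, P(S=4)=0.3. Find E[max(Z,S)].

E[max(Z,S)] = Σ_z Σ_s max(z,s) · P(Z=z)P(S=s)
 = 1·0.1581 + 2·0.1989 + 4·0.153 + 4·0.1519 + 4·0.1911 + 4·0.147
 = 0.1581 + 0.3978 + 0.612 + 0.6076 + 0.7644 + 0.588
 = 3.1279

3.1279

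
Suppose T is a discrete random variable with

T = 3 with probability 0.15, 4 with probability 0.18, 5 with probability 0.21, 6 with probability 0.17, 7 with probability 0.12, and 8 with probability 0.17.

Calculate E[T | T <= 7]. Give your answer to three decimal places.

P(T <= 7) = 0.15 + 0.18 + 0.21 + 0.17 + 0.12 = 0.83.
E[T | T <= 7] = [3·0.15 + 4·0.18 + 5·0.21 + 6·0.17 + 7·0.12] / 0.83
 = 4.08 / 0.83
 = 408/83

4.916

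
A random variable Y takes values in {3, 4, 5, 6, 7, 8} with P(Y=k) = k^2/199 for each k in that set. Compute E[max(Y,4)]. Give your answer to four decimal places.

E[max(Y,4)] = Σ max(y,4)·P(Y=y)
 = 4·9/199 + 4·16/199 + 5·25/199 + 6·36/199 + 7·49/199 + 8·64/199
 = 36/199 + 64/199 + 125/199 + 216/199 + 343/199 + 512/199
 = 1296/199

6.5126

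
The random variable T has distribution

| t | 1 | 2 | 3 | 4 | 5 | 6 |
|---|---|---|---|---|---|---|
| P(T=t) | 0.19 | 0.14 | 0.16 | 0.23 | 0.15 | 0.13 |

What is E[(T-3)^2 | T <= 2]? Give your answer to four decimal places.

P(T <= 2) = 0.19 + 0.14 = 0.33.
E[(T-3)^2 | T <= 2] = [4·0.19 + 1·0.14] / 0.33
 = 0.9 / 0.33
 = 30/11

2.7273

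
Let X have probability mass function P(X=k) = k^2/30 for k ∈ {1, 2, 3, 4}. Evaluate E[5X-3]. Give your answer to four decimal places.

E[5X-3] = Σ (5x-3)·P(X=x)
 = 2·1/30 + 7·2/15 + 12·3/10 + 17·8/15
 = 1/15 + 14/15 + 18/5 + 136/15
 = 41/3

13.6667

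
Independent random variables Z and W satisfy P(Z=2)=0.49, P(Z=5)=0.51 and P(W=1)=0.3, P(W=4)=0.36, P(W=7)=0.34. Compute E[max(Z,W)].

E[max(Z,W)] = Σ_z Σ_w max(z,w) · P(Z=z)P(W=w)
 = 2·0.147 + 4·0.1764 + 7·0.1666 + 5·0.153 + 5·0.1836 + 7·0.1734
 = 0.294 + 0.7056 + 1.1662 + 0.765 + 0.918 + 1.2138
 = 5.0626

5.0626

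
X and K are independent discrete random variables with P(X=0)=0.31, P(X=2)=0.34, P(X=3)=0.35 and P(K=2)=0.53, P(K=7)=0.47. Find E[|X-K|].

2.991

E[|X-K|] = Σ_x Σ_k |x-k| · P(X=x)P(K=k)
 = 2·0.1643 + 7·0.1457 + 0·0.1802 + 5·0.1598 + 1·0.1855 + 4·0.1645
 = 0.3286 + 1.0199 + 0 + 0.799 + 0.1855 + 0.658
 = 2.991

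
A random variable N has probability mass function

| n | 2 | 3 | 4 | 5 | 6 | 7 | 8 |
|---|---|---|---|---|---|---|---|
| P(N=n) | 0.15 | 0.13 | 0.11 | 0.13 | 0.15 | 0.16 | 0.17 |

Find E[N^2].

30.9

E[N^2] = Σ n^2·P(N=n)
 = 4·0.15 + 9·0.13 + 16·0.11 + 25·0.13 + 36·0.15 + 49·0.16 + 64·0.17
 = 0.6 + 1.17 + 1.76 + 3.25 + 5.4 + 7.84 + 10.88
 = 30.9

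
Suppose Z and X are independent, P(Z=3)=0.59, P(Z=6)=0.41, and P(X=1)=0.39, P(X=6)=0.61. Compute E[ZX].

17.1315

E[ZX] = Σ_z Σ_x zx · P(Z=z)P(X=x)
 = 3·0.2301 + 18·0.3599 + 6·0.1599 + 36·0.2501
 = 0.6903 + 6.4782 + 0.9594 + 9.0036
 = 17.1315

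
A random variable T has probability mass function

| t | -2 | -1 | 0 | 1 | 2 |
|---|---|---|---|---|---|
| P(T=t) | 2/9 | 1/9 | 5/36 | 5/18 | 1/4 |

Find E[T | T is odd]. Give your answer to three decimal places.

P(T is odd) = 1/9 + 5/18 = 7/18.
E[T | T is odd] = [(-1)·1/9 + 1·5/18] / (7/18)
 = 1/6 / (7/18)
 = 3/7

0.429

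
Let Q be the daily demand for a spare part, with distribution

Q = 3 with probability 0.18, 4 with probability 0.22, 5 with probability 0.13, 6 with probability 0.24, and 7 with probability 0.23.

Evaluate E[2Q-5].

E[2Q-5] = Σ (2q-5)·P(Q=q)
 = 1·0.18 + 3·0.22 + 5·0.13 + 7·0.24 + 9·0.23
 = 0.18 + 0.66 + 0.65 + 1.68 + 2.07
 = 5.24

5.24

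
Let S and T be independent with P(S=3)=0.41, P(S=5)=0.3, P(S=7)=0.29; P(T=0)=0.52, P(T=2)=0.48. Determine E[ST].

E[ST] = Σ_s Σ_t st · P(S=s)P(T=t)
 = 0·0.2132 + 6·0.1968 + 0·0.156 + 10·0.144 + 0·0.1508 + 14·0.1392
 = 0 + 1.1808 + 0 + 1.44 + 0 + 1.9488
 = 4.5696

4.5696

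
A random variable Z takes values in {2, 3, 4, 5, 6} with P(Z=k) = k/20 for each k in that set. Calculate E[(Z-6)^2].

E[(Z-6)^2] = Σ (z-6)^2·P(Z=z)
 = 16·1/10 + 9·3/20 + 4·1/5 + 1·1/4 + 0·3/10
 = 8/5 + 27/20 + 4/5 + 1/4 + 0
 = 4

4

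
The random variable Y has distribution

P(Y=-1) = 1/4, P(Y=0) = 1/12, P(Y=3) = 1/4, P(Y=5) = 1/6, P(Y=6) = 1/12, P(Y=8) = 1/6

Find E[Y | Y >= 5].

P(Y >= 5) = 1/6 + 1/12 + 1/6 = 5/12.
E[Y | Y >= 5] = [5·1/6 + 6·1/12 + 8·1/6] / (5/12)
 = 8/3 / (5/12)
 = 32/5

6.4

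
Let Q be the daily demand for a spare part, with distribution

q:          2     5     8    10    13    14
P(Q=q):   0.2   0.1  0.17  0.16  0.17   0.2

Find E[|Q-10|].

3.75

E[|Q-10|] = Σ |q-10|·P(Q=q)
 = 8·0.2 + 5·0.1 + 2·0.17 + 0·0.16 + 3·0.17 + 4·0.2
 = 1.6 + 0.5 + 0.34 + 0 + 0.51 + 0.8
 = 3.75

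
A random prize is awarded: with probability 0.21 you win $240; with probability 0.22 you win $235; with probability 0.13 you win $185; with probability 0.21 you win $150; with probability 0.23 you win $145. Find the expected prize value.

E[payout] = 240·0.21 + 235·0.22 + 185·0.13 + 150·0.21 + 145·0.23
 = 50.4 + 51.7 + 24.05 + 31.5 + 33.35
 = 191

191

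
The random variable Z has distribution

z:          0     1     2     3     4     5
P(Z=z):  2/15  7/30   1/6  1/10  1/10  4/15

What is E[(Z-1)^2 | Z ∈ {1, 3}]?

1.2

P(Z ∈ {1, 3}) = 7/30 + 1/10 = 1/3.
E[(Z-1)^2 | Z ∈ {1, 3}] = [0·7/30 + 4·1/10] / (1/3)
 = 2/5 / (1/3)
 = 6/5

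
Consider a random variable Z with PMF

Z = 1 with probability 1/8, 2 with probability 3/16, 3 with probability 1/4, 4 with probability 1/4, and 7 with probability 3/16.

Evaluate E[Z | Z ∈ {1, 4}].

P(Z ∈ {1, 4}) = 1/8 + 1/4 = 3/8.
E[Z | Z ∈ {1, 4}] = [1·1/8 + 4·1/4] / (3/8)
 = 9/8 / (3/8)
 = 3

3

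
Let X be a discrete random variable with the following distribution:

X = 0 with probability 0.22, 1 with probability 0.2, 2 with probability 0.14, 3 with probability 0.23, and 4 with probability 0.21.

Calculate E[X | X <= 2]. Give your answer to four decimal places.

P(X <= 2) = 0.22 + 0.2 + 0.14 = 0.56.
E[X | X <= 2] = [0·0.22 + 1·0.2 + 2·0.14] / 0.56
 = 0.48 / 0.56
 = 6/7

0.8571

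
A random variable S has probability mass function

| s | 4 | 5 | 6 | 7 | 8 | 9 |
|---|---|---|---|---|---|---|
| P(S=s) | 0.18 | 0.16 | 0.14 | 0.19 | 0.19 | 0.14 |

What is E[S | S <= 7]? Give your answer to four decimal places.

P(S <= 7) = 0.18 + 0.16 + 0.14 + 0.19 = 0.67.
E[S | S <= 7] = [4·0.18 + 5·0.16 + 6·0.14 + 7·0.19] / 0.67
 = 3.69 / 0.67
 = 369/67

5.5075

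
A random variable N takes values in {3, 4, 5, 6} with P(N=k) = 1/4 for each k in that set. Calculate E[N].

E[N] = Σ n·P(N=n)
 = 3·1/4 + 4·1/4 + 5·1/4 + 6·1/4
 = 3/4 + 1 + 5/4 + 3/2
 = 9/2

4.5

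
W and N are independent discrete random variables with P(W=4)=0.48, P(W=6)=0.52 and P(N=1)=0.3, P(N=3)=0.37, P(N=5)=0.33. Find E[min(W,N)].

E[min(W,N)] = Σ_w Σ_n min(w,n) · P(W=w)P(N=n)
 = 1·0.144 + 3·0.1776 + 4·0.1584 + 1·0.156 + 3·0.1924 + 5·0.1716
 = 0.144 + 0.5328 + 0.6336 + 0.156 + 0.5772 + 0.858
 = 2.9016

2.9016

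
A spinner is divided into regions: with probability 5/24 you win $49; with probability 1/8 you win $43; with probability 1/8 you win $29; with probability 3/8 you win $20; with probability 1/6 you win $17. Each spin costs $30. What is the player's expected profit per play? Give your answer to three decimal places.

-0.458

E[payout] = 49·5/24 + 43·1/8 + 29·1/8 + 20·3/8 + 17·1/6
 = 245/24 + 43/8 + 29/8 + 15/2 + 17/6
 = 709/24
Net = 709/24 - 30 = -11/24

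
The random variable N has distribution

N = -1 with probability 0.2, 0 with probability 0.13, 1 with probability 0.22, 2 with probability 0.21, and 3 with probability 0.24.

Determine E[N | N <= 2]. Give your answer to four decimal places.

P(N <= 2) = 0.2 + 0.13 + 0.22 + 0.21 = 0.76.
E[N | N <= 2] = [(-1)·0.2 + 0·0.13 + 1·0.22 + 2·0.21] / 0.76
 = 0.44 / 0.76
 = 11/19

0.5789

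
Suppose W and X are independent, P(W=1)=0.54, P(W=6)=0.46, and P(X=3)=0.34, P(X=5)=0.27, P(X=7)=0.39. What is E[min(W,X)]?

2.7066

E[min(W,X)] = Σ_w Σ_x min(w,x) · P(W=w)P(X=x)
 = 1·0.1836 + 1·0.1458 + 1·0.2106 + 3·0.1564 + 5·0.1242 + 6·0.1794
 = 0.1836 + 0.1458 + 0.2106 + 0.4692 + 0.621 + 1.0764
 = 2.7066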